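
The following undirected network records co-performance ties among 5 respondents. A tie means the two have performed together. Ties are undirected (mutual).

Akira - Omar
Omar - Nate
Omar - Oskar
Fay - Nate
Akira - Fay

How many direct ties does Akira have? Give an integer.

2

Akira is directly tied to Fay and Omar. That is 2 neighbors, so the degree of Akira is 2.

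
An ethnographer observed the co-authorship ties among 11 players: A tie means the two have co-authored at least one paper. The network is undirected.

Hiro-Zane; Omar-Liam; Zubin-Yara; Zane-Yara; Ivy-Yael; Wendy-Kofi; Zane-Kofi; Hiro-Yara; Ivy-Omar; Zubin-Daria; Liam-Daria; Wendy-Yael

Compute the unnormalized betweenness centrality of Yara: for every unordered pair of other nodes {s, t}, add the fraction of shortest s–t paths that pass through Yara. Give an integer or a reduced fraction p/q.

Pairs whose geodesics pass through Yara — Hiro–Omar: 1; Hiro–Liam: 1; Hiro–Daria: 1; Hiro–Zubin: 1; Zane–Omar: 1/2; Zane–Liam: 1; Zane–Daria: 1; Zane–Zubin: 1; Kofi–Liam: 1/2; Kofi–Daria: 1; Kofi–Zubin: 1; Wendy–Daria: 1/2; Wendy–Zubin: 1; Yael–Zubin: 1/2.
All other pairs contribute 0.
Summing the contributions gives betweenness(Yara) = 12.

12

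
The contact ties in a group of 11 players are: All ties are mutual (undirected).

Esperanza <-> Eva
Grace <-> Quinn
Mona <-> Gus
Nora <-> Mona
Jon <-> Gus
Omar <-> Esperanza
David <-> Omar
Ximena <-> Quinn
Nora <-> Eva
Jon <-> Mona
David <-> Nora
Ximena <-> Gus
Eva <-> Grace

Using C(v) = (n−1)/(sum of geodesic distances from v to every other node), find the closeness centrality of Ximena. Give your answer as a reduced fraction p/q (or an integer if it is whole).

10/27

Distances from Ximena: David:4, Esperanza:4, Eva:3, Grace:2, Gus:1, Jon:2, Mona:2, Nora:3, Omar:5, Quinn:1. Sum = 27.
n = 11, so closeness = 10/27.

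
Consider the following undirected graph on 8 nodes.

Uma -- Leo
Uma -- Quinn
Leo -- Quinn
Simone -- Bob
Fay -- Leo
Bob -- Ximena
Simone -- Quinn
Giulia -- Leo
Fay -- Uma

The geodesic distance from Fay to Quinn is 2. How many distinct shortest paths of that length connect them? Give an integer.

The shortest distance is 2. The length-2 paths are: Fay–Leo–Quinn; Fay–Uma–Quinn.
That gives 2 distinct shortest paths.

2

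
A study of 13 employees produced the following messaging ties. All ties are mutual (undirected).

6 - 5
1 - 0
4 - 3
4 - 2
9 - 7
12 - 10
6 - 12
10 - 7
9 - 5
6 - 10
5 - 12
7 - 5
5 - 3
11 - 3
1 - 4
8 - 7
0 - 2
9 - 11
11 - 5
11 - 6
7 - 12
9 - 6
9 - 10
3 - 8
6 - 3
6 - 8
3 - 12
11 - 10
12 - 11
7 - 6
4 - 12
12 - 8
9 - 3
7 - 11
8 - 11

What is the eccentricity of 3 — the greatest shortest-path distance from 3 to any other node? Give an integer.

3

Distances from 3: 0:3, 1:2, 2:2, 4:1, 5:1, 6:1, 7:2, 8:1, 9:1, 10:2, 11:1, 12:1.
The largest is 3 (to 0), so the eccentricity of 3 is 3.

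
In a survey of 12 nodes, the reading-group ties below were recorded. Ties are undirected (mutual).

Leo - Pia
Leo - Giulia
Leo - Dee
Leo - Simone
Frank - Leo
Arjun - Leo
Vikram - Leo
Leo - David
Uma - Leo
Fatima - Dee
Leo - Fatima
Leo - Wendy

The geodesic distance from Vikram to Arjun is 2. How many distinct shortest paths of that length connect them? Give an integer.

1

The shortest distance is 2, and the only length-2 path is Vikram–Leo–Arjun. So there is exactly 1 shortest path.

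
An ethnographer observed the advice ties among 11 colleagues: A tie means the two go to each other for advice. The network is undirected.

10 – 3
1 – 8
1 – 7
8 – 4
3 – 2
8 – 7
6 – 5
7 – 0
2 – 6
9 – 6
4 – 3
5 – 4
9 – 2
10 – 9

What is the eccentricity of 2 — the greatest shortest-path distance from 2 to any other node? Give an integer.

Distances from 2: 0:5, 1:4, 3:1, 4:2, 5:2, 6:1, 7:4, 8:3, 9:1, 10:2.
The largest is 5 (to 0), so the eccentricity of 2 is 5.

5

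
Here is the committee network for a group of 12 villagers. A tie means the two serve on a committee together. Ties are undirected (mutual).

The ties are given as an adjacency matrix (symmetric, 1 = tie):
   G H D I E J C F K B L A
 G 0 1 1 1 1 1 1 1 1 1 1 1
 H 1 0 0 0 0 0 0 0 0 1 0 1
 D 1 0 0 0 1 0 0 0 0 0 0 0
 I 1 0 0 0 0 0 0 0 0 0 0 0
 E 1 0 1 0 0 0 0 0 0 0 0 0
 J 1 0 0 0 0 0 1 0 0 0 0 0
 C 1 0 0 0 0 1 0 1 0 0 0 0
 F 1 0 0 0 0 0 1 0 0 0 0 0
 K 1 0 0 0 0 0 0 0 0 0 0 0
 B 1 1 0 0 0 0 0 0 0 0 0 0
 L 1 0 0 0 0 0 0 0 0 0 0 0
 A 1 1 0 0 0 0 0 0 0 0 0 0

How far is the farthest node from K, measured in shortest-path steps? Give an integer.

2

Distances from K: A:2, B:2, C:2, D:2, E:2, F:2, G:1, H:2, I:2, J:2, L:2.
The largest is 2 (to H, D, I, E, J, C, F, B, L, and A), so the eccentricity of K is 2.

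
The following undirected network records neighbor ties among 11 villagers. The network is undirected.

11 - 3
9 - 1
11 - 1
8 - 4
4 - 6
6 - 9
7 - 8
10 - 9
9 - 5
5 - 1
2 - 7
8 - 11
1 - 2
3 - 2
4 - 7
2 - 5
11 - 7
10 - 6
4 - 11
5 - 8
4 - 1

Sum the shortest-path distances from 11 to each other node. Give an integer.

Distances from 11: 1:1, 2:2, 3:1, 4:1, 5:2, 6:2, 7:1, 8:1, 9:2, 10:3.
Sum = 1 + 2 + 1 + 1 + 2 + 2 + 1 + 1 + 2 + 3 = 16.

16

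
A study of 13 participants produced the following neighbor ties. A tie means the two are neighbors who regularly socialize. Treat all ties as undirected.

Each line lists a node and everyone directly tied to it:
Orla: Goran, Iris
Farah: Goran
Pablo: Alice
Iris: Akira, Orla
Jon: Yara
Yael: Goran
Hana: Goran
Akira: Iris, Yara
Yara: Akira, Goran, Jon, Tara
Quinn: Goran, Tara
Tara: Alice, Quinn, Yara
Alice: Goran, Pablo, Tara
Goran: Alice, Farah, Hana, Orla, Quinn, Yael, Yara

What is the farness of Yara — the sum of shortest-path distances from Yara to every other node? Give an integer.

Distances from Yara: Akira:1, Alice:2, Farah:2, Goran:1, Hana:2, Iris:2, Jon:1, Orla:2, Pablo:3, Quinn:2, Tara:1, Yael:2.
Sum = 1 + 2 + 2 + 1 + 2 + 2 + 1 + 2 + 3 + 2 + 1 + 2 = 21.

21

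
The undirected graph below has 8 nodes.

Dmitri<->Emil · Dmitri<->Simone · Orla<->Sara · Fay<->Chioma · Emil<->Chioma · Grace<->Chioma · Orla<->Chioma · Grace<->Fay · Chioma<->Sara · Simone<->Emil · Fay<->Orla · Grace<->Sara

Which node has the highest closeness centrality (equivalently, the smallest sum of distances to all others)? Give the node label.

Chioma

Farness (sum of distances to all others) for each node — Chioma:9, Dmitri:16, Emil:11, Fay:13, Grace:13, Orla:13, Sara:13, Simone:16.
The smallest farness is 9, for Chioma, so Chioma has the highest closeness.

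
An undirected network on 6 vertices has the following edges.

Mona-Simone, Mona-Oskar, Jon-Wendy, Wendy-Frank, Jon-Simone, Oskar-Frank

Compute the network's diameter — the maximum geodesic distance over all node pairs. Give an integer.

3

Eccentricity of each node (its greatest distance to any other): Frank:3, Jon:3, Mona:3, Oskar:3, Simone:3, Wendy:3.
The maximum eccentricity is 3, realized for instance by the pair Wendy–Mona via Wendy – Jon – Simone – Mona. So the diameter is 3.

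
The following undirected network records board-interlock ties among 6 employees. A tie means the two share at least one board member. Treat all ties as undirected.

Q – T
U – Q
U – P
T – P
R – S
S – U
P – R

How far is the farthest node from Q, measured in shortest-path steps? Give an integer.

3

Distances from Q: P:2, R:3, S:2, T:1, U:1.
The largest is 3 (to R), so the eccentricity of Q is 3.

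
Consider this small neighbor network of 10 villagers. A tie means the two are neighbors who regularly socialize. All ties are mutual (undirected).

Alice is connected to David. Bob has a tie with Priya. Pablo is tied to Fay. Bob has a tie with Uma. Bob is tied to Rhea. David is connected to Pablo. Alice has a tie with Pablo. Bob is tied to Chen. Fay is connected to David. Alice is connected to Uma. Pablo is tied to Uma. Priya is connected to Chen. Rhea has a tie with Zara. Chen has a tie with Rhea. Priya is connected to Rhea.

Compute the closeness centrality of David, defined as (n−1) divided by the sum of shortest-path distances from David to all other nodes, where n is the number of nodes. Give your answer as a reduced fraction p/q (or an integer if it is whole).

9/25

Distances from David: Alice:1, Bob:3, Chen:4, Fay:1, Pablo:1, Priya:4, Rhea:4, Uma:2, Zara:5. Sum = 25.
n = 10, so closeness = 9/25.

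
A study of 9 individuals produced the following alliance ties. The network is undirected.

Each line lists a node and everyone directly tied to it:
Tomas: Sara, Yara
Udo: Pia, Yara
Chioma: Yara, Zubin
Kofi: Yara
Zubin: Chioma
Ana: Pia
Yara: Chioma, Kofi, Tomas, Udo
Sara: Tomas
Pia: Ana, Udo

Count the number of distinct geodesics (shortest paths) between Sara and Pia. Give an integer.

1

The shortest distance is 4, and the only length-4 path is Sara–Tomas–Yara–Udo–Pia. So there is exactly 1 shortest path.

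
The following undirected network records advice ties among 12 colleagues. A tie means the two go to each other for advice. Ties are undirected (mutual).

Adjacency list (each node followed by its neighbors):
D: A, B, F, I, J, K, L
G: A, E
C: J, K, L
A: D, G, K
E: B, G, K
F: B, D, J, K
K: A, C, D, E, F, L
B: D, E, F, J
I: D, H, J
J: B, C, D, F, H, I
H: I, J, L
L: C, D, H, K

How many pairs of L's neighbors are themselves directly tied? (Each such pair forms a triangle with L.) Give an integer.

L's neighbors: C, D, H, and K.
Neighbor pairs that are themselves tied: L–C–K; L–D–K. Each forms one triangle with L, for 2 in total.

2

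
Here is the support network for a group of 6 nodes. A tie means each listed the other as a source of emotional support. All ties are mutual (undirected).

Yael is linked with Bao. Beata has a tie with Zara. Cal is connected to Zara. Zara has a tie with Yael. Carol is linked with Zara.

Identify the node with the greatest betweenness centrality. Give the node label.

Unnormalized betweenness of each node: Bao:0, Beata:0, Cal:0, Carol:0, Yael:4, Zara:9.
Zara has the largest value, 9, making it the main broker — the node through which the most shortest paths run.

Zara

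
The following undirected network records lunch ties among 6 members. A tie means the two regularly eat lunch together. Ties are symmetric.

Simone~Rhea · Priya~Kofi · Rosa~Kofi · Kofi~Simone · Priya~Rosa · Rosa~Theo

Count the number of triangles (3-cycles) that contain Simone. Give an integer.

Simone's neighbors are Kofi and Rhea, but none of them are tied to each other, so no triangle contains Simone.

0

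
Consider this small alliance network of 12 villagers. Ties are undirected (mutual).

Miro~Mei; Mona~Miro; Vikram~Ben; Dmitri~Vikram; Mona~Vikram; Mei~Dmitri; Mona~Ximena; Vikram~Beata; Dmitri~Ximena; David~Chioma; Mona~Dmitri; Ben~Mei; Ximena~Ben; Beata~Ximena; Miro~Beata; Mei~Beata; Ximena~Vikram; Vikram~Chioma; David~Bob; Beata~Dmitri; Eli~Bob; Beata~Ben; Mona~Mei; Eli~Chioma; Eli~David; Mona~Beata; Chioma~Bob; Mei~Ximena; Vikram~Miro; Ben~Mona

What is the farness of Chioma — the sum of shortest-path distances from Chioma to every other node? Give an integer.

19

Distances from Chioma: Beata:2, Ben:2, Bob:1, David:1, Dmitri:2, Eli:1, Mei:3, Miro:2, Mona:2, Vikram:1, Ximena:2.
Sum = 2 + 2 + 1 + 1 + 2 + 1 + 3 + 2 + 2 + 1 + 2 = 19.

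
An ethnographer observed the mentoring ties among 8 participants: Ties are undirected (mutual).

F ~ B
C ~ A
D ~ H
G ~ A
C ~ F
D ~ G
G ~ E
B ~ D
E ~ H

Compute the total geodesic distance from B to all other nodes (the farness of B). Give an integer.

Distances from B: A:3, C:2, D:1, E:3, F:1, G:2, H:2.
Sum = 3 + 2 + 1 + 3 + 1 + 2 + 2 = 14.

14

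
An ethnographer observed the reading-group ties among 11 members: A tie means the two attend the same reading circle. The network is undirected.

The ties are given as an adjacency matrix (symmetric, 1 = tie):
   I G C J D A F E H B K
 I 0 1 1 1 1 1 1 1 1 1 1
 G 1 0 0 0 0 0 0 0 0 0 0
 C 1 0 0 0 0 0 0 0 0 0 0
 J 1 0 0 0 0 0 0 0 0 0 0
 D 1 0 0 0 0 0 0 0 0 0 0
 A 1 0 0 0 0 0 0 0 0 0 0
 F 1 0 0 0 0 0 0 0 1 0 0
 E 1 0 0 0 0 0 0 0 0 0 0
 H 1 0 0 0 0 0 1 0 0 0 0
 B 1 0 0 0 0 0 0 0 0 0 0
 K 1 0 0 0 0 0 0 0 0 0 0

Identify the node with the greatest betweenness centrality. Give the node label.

Unnormalized betweenness of each node: A:0, B:0, C:0, D:0, E:0, F:0, G:0, H:0, I:44, J:0, K:0.
I has the largest value, 44, making it the main broker — the node through which the most shortest paths run.

I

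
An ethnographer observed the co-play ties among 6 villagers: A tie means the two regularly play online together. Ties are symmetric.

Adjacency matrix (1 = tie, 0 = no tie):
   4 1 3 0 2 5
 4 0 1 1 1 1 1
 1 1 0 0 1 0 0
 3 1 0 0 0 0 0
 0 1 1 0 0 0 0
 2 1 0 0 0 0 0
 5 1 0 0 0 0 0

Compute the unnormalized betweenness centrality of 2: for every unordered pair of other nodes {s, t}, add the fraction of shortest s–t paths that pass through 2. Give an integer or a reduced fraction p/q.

No shortest path between any pair of other nodes passes through 2.
Summing the contributions gives betweenness(2) = 0.

0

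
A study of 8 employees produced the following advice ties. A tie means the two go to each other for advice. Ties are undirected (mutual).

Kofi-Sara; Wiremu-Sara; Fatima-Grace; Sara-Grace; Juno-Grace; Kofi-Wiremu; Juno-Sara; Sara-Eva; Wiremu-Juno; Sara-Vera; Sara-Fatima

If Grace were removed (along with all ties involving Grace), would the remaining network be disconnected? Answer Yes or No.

No

Even without Grace, every remaining node can still reach every other (the residual graph is connected), so Grace is not a cut vertex.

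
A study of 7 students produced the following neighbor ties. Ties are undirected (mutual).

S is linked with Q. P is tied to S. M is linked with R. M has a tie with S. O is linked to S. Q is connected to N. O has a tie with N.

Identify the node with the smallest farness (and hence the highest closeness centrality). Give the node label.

S

Farness (sum of distances to all others) for each node — M:11, N:14, O:11, P:13, Q:11, R:16, S:8.
The smallest farness is 8, for S, so S has the highest closeness.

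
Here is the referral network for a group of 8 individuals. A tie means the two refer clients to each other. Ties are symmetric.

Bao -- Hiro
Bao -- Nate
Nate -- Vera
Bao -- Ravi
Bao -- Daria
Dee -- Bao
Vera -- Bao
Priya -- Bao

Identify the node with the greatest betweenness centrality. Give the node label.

Bao

Unnormalized betweenness of each node: Bao:20, Daria:0, Dee:0, Hiro:0, Nate:0, Priya:0, Ravi:0, Vera:0.
Bao has the largest value, 20, making it the main broker — the node through which the most shortest paths run.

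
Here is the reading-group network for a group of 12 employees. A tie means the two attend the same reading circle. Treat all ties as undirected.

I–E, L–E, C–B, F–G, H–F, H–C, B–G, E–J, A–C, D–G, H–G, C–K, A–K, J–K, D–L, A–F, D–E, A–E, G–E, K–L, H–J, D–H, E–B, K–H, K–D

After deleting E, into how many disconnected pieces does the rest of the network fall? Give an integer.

Without E, the remaining ties split the others into: {A, B, C, D, F, G, H, J, K, L}; {I}.
That's 2 separate components.

2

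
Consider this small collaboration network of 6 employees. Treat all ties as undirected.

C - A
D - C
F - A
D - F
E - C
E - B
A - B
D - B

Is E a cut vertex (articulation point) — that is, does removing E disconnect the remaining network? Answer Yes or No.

Even without E, every remaining node can still reach every other (the residual graph is connected), so E is not a cut vertex.

No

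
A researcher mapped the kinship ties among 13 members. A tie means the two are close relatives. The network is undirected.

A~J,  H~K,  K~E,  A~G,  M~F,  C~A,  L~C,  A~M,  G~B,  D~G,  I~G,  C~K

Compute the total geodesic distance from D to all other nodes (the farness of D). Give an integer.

Distances from D: A:2, B:2, C:3, E:5, F:4, G:1, H:5, I:2, J:3, K:4, L:4, M:3.
Sum = 2 + 2 + 3 + 5 + 4 + 1 + 5 + 2 + 3 + 4 + 4 + 3 = 38.

38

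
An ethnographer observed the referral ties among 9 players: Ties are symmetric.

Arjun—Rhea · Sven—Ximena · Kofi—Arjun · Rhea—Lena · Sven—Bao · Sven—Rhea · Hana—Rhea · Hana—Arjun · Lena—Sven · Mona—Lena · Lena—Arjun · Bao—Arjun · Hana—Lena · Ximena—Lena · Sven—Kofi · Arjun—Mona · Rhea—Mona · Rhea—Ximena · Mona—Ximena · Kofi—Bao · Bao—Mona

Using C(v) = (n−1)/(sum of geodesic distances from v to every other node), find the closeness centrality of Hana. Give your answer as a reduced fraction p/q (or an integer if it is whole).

8/13

Distances from Hana: Arjun:1, Bao:2, Kofi:2, Lena:1, Mona:2, Rhea:1, Sven:2, Ximena:2. Sum = 13.
n = 9, so closeness = 8/13.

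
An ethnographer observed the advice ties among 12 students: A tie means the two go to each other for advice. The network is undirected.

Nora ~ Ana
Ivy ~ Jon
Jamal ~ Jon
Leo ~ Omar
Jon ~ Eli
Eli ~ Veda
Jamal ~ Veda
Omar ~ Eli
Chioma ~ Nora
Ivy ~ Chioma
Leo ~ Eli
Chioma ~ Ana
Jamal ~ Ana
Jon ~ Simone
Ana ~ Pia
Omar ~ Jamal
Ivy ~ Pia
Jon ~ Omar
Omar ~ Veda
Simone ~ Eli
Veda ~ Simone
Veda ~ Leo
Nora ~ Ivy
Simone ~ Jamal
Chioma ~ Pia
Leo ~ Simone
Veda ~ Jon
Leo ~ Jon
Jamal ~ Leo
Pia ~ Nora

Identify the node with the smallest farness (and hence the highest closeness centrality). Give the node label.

Farness (sum of distances to all others) for each node — Ana:19, Chioma:23, Eli:21, Ivy:18, Jamal:16, Jon:15, Leo:19, Nora:23, Omar:20, Pia:23, Simone:20, Veda:19.
The smallest farness is 15, for Jon, so Jon has the highest closeness.

Jon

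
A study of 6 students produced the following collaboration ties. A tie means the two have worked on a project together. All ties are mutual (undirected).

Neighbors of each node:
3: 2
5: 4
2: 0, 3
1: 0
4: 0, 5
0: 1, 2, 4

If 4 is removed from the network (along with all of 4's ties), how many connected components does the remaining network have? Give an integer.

Without 4, the remaining ties split the others into: {0, 1, 2, 3}; {5}.
That's 2 separate components.

2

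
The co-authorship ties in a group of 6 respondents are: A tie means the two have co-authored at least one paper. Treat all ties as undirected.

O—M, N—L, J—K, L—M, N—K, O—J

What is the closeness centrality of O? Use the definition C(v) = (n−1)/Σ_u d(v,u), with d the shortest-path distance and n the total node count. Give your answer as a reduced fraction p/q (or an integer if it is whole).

Distances from O: J:1, K:2, L:2, M:1, N:3. Sum = 9.
n = 6, so closeness = 5/9.

5/9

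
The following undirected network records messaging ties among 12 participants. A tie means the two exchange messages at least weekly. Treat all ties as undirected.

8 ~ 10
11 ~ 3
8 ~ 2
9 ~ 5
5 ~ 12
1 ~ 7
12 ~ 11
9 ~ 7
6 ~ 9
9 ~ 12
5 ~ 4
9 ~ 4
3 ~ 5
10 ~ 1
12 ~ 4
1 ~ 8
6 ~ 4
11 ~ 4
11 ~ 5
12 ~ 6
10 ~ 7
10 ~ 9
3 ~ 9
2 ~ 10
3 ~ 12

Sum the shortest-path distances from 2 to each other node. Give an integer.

27

Distances from 2: 1:2, 3:3, 4:3, 5:3, 6:3, 7:2, 8:1, 9:2, 10:1, 11:4, 12:3.
Sum = 2 + 3 + 3 + 3 + 3 + 2 + 1 + 2 + 1 + 4 + 3 = 27.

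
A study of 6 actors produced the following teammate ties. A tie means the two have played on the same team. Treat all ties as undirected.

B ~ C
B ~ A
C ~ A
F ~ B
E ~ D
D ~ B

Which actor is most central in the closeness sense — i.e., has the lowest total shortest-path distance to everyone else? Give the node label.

B

Farness (sum of distances to all others) for each node — A:9, B:6, C:9, D:8, E:12, F:10.
The smallest farness is 6, for B, so B has the highest closeness.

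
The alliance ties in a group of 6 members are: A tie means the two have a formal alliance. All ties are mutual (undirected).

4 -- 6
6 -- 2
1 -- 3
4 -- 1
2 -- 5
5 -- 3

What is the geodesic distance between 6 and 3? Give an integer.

One shortest route is 6 – 4 – 1 – 3, which uses 3 edges, and at distance 2 from 6 we only reach {1, 5}, which does not include 3. So d(6,3) = 3.

3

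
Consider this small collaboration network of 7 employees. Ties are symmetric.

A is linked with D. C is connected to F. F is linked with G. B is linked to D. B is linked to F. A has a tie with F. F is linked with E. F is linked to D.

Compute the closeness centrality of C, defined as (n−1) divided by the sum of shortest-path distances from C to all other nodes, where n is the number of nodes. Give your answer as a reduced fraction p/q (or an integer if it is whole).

6/11

Distances from C: A:2, B:2, D:2, E:2, F:1, G:2. Sum = 11.
n = 7, so closeness = 6/11.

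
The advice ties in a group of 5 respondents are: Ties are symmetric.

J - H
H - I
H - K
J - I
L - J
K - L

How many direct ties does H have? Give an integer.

H is directly tied to I, J, and K. That is 3 neighbors, so the degree of H is 3.

3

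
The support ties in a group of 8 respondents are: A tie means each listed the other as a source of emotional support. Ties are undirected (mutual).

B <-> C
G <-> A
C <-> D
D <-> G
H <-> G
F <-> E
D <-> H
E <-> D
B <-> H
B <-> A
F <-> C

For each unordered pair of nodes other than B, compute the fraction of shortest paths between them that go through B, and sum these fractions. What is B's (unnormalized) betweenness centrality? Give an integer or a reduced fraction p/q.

10/3

Pairs whose geodesics pass through B — H–F: 1/3; H–C: 1/2; H–A: 1/2; F–A: 1; C–A: 1.
All other pairs contribute 0.
Summing the contributions gives betweenness(B) = 10/3.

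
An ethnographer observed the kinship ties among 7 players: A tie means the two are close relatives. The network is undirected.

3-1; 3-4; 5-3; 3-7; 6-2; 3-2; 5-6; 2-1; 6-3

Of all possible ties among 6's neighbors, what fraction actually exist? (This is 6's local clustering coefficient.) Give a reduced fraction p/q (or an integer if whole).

6's neighbors: 2, 3, and 5 (k = 3).
Possible neighbor pairs: C(3,2) = 3. Edges among them: 2–3, 3–5 → e = 2.
Clustering(6) = 2/3.

2/3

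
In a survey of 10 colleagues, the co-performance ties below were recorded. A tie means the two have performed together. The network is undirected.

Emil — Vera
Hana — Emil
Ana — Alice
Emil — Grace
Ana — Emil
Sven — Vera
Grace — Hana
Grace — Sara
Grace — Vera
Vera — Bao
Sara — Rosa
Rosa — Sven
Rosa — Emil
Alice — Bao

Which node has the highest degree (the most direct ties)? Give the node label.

Emil

Degrees — Alice:2, Ana:2, Bao:2, Emil:5, Grace:4, Hana:2, Rosa:3, Sara:2, Sven:2, Vera:4.
The maximum is 5, attained only by Emil.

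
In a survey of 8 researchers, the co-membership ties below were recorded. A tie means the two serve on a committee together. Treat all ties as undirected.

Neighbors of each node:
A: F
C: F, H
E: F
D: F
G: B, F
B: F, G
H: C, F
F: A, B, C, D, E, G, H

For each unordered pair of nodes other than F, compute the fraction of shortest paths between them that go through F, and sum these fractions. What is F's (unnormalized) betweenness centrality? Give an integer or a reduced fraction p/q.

19

Pairs whose geodesics pass through F — A–B: 1; A–E: 1; A–C: 1; A–D: 1; A–H: 1; A–G: 1; B–E: 1; B–C: 1; B–D: 1; B–H: 1; E–C: 1; E–D: 1; E–H: 1; E–G: 1 … (+5 more pairs).
All other pairs contribute 0.
Summing the contributions gives betweenness(F) = 19.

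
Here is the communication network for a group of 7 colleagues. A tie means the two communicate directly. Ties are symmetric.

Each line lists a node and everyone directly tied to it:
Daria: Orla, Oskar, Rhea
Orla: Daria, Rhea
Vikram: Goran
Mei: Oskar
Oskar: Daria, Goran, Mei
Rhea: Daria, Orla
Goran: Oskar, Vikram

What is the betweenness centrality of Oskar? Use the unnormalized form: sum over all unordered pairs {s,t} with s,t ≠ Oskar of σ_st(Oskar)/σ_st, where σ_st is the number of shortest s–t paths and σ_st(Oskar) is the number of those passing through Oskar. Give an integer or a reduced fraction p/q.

Pairs whose geodesics pass through Oskar — Mei–Daria: 1; Mei–Rhea: 1; Mei–Goran: 1; Mei–Vikram: 1; Mei–Orla: 1; Daria–Goran: 1; Daria–Vikram: 1; Rhea–Goran: 1; Rhea–Vikram: 1; Goran–Orla: 1; Vikram–Orla: 1.
All other pairs contribute 0.
Summing the contributions gives betweenness(Oskar) = 11.

11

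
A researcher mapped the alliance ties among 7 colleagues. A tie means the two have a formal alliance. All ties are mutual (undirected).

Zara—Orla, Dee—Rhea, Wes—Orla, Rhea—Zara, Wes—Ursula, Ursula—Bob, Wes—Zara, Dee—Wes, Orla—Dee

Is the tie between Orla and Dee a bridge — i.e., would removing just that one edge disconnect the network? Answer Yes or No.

No

Even without that edge, Orla still reaches Dee via Orla – Wes – Dee, so the network stays connected. Not a bridge.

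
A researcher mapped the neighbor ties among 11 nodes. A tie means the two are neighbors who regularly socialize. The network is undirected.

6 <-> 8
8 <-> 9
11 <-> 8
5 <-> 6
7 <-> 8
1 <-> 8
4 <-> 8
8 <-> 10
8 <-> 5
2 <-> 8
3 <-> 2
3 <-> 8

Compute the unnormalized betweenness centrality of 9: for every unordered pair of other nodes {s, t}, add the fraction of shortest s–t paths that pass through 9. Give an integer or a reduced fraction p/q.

0

No shortest path between any pair of other nodes passes through 9.
Summing the contributions gives betweenness(9) = 0.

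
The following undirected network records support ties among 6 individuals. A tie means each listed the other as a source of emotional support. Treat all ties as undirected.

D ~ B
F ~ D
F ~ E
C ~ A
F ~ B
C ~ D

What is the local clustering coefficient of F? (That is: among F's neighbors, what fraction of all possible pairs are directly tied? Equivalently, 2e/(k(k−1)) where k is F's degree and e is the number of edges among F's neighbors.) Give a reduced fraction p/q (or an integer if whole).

1/3

F's neighbors: B, D, and E (k = 3).
Possible neighbor pairs: C(3,2) = 3. Edges among them: B–D → e = 1.
Clustering(F) = 1/3.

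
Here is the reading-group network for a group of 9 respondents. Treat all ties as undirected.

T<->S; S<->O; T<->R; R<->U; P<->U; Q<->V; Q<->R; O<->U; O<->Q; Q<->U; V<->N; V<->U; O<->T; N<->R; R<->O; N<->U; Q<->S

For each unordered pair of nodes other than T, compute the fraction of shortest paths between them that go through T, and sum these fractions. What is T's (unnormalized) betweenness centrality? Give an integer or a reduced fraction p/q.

1/2

Pairs whose geodesics pass through T — N–S: 1/6; R–S: 1/3.
All other pairs contribute 0.
Summing the contributions gives betweenness(T) = 1/2.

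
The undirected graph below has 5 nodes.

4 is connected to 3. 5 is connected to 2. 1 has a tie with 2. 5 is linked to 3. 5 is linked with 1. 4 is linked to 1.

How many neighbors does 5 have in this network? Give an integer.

5 is directly tied to 1, 2, and 3. That is 3 neighbors, so the degree of 5 is 3.

3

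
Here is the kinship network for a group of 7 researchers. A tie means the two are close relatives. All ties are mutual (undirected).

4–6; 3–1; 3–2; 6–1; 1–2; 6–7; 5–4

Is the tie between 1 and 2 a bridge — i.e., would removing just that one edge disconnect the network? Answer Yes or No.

Even without that edge, 1 still reaches 2 via 1 – 3 – 2, so the network stays connected. Not a bridge.

No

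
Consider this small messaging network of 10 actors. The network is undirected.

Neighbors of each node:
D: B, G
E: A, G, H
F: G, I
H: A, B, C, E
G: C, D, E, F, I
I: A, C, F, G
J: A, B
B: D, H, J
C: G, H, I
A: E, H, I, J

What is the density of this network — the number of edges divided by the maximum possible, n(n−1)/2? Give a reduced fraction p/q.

There are 16 edges and 10 nodes, so the maximum possible is C(10,2) = 45.
Density = 16/45.

16/45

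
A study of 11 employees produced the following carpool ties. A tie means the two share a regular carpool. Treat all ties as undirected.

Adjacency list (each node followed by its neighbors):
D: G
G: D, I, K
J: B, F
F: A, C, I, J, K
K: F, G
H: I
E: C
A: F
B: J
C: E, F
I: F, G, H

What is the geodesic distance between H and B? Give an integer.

One shortest route is H – I – F – J – B, which uses 4 edges, and at distance 3 from H we only reach {A, C, D, J, K}, which does not include B. So d(H,B) = 4.

4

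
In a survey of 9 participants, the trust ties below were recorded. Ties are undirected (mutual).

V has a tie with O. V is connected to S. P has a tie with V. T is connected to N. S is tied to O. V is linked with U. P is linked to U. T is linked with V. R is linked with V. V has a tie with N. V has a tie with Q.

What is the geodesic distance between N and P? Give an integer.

One shortest route is N – V – P, which uses 2 edges, and N and P are not directly tied, so nothing shorter exists. So d(N,P) = 2.

2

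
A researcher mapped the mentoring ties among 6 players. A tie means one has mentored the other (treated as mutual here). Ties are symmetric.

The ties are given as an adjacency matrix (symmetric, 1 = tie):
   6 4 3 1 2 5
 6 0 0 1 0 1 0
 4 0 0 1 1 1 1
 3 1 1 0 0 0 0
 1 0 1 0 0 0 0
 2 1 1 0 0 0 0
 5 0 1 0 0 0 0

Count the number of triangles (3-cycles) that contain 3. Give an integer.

0

3's neighbors are 4 and 6, but none of them are tied to each other, so no triangle contains 3.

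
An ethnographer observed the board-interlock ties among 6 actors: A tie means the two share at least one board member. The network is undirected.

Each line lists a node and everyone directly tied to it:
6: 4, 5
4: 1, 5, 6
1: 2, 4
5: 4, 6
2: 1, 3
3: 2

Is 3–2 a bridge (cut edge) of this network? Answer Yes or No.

Without the 3–2 edge there is no alternate route between 3 and 2, so the network disconnects. It is a bridge.

Yes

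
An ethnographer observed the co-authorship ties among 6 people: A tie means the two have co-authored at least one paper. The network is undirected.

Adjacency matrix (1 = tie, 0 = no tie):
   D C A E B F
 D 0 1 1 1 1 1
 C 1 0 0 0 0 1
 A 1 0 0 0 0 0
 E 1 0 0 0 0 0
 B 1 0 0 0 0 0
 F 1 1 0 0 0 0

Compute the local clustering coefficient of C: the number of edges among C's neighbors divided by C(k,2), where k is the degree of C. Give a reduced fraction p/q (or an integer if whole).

C's neighbors: D and F (k = 2).
Possible neighbor pairs: C(2,2) = 1. Edges among them: D–F → e = 1.
Clustering(C) = 1/1.

1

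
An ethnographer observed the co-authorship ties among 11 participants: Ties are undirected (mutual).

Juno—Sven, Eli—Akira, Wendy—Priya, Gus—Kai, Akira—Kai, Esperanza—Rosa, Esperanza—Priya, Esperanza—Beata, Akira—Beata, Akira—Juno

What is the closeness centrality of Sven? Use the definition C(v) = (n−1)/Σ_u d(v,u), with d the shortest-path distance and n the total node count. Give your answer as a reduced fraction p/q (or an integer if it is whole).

5/18

Distances from Sven: Akira:2, Beata:3, Eli:3, Esperanza:4, Gus:4, Juno:1, Kai:3, Priya:5, Rosa:5, Wendy:6. Sum = 36.
n = 11, so closeness = 10/36 = 5/18.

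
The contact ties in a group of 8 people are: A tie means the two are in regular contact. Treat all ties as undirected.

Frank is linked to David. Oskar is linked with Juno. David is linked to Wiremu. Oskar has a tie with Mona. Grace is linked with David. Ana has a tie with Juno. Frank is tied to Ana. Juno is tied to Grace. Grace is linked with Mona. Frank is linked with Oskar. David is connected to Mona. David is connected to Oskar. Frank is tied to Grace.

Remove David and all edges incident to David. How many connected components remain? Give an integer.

2

Without David, the remaining ties split the others into: {Ana, Frank, Grace, Juno, Mona, Oskar}; {Wiremu}.
That's 2 separate components.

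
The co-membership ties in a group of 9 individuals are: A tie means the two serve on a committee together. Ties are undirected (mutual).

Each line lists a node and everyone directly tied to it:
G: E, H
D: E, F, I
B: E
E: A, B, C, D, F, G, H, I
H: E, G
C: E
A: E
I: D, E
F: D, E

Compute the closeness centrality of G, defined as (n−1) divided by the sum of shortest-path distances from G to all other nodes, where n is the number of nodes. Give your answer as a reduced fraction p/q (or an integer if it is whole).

4/7

Distances from G: A:2, B:2, C:2, D:2, E:1, F:2, H:1, I:2. Sum = 14.
n = 9, so closeness = 8/14 = 4/7.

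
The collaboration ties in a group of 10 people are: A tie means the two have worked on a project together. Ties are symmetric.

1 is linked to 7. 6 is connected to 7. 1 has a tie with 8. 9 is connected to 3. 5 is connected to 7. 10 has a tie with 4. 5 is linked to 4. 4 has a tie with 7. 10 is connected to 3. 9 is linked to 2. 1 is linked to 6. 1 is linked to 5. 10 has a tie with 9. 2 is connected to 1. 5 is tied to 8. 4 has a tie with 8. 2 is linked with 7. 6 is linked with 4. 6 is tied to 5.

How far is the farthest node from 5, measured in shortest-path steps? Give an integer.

Distances from 5: 1:1, 2:2, 3:3, 4:1, 6:1, 7:1, 8:1, 9:3, 10:2.
The largest is 3 (to 9 and 3), so the eccentricity of 5 is 3.

3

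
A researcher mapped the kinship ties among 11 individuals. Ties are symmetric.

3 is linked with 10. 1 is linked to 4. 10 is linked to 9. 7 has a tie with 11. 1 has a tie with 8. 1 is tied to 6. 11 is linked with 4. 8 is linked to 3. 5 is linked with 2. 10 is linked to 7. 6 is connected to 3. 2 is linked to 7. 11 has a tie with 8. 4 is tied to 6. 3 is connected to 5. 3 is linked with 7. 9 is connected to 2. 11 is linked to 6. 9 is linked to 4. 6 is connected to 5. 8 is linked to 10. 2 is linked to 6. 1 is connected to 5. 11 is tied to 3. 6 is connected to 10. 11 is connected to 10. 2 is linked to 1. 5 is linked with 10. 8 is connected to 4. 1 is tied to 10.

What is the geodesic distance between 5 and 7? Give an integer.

One shortest route is 5 – 3 – 7, which uses 2 edges, and 5 and 7 are not directly tied, so nothing shorter exists. So d(5,7) = 2.

2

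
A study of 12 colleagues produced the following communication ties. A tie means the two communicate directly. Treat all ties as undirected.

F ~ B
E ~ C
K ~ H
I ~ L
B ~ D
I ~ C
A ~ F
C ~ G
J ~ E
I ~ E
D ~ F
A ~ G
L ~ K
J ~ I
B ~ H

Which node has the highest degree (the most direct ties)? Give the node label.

Degrees — A:2, B:3, C:3, D:2, E:3, F:3, G:2, H:2, I:4, J:2, K:2, L:2.
The maximum is 4, attained only by I.

I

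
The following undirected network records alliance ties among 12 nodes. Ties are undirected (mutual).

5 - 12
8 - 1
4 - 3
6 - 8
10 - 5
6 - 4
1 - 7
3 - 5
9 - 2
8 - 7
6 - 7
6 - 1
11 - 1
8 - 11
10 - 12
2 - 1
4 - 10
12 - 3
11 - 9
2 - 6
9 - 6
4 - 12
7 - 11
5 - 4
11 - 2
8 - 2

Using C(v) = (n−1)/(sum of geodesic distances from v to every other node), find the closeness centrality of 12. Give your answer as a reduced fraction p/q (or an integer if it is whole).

11/25

Distances from 12: 1:3, 2:3, 3:1, 4:1, 5:1, 6:2, 7:3, 8:3, 9:3, 10:1, 11:4. Sum = 25.
n = 12, so closeness = 11/25.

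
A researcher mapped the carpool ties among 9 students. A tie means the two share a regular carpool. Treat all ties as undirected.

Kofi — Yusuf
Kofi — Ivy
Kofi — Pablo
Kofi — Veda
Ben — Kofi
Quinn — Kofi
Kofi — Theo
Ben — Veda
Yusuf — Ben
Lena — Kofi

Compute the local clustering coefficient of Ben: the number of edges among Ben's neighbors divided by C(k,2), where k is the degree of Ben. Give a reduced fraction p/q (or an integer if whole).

2/3

Ben's neighbors: Kofi, Veda, and Yusuf (k = 3).
Possible neighbor pairs: C(3,2) = 3. Edges among them: Kofi–Veda, Kofi–Yusuf → e = 2.
Clustering(Ben) = 2/3.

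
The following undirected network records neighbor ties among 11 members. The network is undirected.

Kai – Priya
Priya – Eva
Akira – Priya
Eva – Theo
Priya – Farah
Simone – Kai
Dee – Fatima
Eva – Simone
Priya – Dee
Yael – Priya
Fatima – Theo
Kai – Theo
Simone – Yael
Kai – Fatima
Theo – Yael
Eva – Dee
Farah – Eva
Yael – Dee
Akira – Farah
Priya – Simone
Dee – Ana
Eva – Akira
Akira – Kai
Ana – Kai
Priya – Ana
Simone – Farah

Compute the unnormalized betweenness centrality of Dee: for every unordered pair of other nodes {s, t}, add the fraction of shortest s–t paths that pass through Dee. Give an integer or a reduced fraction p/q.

43/12

Pairs whose geodesics pass through Dee — Ana–Eva: 1/2; Ana–Fatima: 1/2; Ana–Yael: 1/2; Eva–Fatima: 1/2; Eva–Yael: 1/4; Priya–Fatima: 1/2; Fatima–Farah: 2/6; Fatima–Yael: 1/2.
All other pairs contribute 0.
Summing the contributions gives betweenness(Dee) = 43/12.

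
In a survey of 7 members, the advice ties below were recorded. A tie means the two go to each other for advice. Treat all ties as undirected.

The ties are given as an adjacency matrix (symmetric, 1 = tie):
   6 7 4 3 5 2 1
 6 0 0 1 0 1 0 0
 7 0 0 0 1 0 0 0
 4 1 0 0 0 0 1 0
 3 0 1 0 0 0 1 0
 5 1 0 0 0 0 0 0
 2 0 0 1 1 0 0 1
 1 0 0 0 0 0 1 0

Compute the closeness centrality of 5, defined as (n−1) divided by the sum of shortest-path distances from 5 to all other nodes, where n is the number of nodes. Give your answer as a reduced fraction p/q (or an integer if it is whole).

6/19

Distances from 5: 1:4, 2:3, 3:4, 4:2, 6:1, 7:5. Sum = 19.
n = 7, so closeness = 6/19.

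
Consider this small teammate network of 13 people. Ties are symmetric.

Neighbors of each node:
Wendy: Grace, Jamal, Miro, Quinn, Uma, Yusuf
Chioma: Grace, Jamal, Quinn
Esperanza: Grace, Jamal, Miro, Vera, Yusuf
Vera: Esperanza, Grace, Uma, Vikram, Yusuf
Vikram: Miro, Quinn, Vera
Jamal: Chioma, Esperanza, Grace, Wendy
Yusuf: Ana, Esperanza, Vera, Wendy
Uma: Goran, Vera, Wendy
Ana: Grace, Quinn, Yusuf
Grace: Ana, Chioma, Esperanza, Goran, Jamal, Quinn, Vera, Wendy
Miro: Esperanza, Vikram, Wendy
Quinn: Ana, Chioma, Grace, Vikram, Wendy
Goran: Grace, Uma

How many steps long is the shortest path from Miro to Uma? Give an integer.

One shortest route is Miro – Wendy – Uma, which uses 2 edges, and Miro and Uma are not directly tied, so nothing shorter exists. So d(Miro,Uma) = 2.

2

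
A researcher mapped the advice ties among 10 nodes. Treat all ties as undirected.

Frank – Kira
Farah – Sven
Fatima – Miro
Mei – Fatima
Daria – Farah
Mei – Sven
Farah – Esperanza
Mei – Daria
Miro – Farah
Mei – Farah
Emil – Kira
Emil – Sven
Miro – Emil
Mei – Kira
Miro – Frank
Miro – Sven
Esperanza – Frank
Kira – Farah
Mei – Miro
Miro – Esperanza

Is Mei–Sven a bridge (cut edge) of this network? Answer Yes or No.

No

Even without that edge, Mei still reaches Sven via Mei – Miro – Sven, so the network stays connected. Not a bridge.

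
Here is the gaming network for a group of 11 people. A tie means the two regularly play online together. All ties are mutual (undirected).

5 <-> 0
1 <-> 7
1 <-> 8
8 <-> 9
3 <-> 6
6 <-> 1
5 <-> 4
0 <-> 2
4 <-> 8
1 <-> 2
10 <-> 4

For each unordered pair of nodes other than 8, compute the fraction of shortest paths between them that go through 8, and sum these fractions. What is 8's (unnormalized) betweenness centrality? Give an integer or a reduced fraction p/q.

20

Pairs whose geodesics pass through 8 — 1–10: 1; 1–4: 1; 1–5: 1/2; 1–9: 1; 6–10: 1; 6–4: 1; 6–5: 1/2; 6–9: 1; 10–7: 1; 10–2: 1/2; 10–3: 1; 10–9: 1; 7–4: 1; 7–5: 1/2 … (+9 more pairs).
All other pairs contribute 0.
Summing the contributions gives betweenness(8) = 20.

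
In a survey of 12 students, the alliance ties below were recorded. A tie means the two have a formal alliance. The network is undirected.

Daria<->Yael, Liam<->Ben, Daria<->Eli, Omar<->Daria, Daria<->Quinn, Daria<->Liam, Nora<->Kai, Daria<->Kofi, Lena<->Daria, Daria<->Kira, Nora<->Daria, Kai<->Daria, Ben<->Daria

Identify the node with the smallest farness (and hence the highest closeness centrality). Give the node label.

Daria

Farness (sum of distances to all others) for each node — Ben:20, Daria:11, Eli:21, Kai:20, Kira:21, Kofi:21, Lena:21, Liam:20, Nora:20, Omar:21, Quinn:21, Yael:21.
The smallest farness is 11, for Daria, so Daria has the highest closeness.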